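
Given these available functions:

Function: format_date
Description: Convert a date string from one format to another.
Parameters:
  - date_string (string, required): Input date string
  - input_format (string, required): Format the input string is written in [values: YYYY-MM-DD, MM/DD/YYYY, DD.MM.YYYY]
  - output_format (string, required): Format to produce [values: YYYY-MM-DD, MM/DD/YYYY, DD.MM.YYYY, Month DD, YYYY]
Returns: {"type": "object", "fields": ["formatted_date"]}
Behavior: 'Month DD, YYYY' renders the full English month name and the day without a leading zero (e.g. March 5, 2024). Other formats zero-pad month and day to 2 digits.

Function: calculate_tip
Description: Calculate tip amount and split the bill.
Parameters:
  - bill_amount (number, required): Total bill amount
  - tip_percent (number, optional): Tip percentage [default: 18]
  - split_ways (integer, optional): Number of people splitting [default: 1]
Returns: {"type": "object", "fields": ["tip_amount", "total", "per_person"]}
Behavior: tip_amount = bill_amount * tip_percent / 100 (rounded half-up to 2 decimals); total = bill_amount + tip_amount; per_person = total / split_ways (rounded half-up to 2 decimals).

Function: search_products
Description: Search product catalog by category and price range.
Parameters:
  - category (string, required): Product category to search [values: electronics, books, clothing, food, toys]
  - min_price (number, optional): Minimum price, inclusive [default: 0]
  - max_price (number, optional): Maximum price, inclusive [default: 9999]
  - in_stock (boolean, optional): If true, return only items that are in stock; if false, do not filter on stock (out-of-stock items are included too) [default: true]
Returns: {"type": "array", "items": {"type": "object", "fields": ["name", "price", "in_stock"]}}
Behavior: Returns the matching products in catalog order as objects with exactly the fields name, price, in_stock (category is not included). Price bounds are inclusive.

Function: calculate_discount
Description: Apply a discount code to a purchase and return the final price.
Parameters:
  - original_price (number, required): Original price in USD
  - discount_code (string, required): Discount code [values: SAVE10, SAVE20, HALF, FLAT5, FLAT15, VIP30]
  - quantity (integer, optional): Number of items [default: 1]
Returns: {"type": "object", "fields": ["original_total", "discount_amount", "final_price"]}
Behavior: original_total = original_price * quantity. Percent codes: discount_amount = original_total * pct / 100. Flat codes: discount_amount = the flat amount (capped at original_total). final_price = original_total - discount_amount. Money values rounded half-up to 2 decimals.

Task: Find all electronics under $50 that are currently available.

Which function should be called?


The task needs a function whose description is: Search product catalog by category and price range.
search_products


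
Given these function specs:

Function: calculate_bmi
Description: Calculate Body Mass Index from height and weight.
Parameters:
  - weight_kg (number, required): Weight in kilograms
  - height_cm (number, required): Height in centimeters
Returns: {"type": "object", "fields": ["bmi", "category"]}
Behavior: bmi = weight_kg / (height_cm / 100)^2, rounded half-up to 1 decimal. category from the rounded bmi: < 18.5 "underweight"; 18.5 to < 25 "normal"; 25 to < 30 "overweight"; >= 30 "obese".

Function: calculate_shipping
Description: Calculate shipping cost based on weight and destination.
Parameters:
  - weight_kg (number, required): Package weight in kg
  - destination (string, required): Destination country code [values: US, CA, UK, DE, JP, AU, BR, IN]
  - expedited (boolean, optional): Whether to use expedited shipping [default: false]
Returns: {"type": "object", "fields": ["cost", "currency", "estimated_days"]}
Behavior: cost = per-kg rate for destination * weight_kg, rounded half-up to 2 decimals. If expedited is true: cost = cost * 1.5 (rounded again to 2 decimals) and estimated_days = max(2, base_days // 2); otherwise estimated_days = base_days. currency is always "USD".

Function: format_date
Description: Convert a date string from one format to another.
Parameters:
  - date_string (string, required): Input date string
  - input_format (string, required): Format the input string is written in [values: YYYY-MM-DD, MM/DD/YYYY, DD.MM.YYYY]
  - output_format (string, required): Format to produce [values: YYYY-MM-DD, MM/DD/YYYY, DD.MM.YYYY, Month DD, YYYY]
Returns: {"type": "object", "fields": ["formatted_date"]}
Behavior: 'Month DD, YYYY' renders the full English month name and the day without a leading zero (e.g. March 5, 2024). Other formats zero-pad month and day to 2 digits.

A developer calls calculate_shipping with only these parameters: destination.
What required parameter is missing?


Required parameters: weight_kg, destination
Provided: destination
Missing: weight_kg
weight_kg


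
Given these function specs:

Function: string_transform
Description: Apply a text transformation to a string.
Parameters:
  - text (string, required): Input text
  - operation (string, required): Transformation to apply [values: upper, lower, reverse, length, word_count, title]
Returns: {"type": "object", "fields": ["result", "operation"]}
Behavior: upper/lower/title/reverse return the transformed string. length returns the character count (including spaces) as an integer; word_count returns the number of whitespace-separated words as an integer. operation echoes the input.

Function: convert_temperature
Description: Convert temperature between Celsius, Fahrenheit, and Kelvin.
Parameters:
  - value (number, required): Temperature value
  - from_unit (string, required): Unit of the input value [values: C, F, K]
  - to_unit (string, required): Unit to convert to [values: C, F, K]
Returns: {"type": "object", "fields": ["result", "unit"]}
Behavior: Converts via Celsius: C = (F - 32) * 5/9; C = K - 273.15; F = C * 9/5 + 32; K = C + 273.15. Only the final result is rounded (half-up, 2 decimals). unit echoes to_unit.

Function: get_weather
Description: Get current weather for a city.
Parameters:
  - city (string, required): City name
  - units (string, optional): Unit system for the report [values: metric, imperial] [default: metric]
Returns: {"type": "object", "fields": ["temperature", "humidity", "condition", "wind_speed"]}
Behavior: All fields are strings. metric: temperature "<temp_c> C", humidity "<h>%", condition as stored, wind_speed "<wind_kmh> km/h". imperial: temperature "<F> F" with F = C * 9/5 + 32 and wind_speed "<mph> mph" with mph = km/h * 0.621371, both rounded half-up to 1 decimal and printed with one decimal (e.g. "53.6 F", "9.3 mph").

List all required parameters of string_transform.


Parameters of string_transform and their required/optional flag:
  text: required
  operation: required
operation, text


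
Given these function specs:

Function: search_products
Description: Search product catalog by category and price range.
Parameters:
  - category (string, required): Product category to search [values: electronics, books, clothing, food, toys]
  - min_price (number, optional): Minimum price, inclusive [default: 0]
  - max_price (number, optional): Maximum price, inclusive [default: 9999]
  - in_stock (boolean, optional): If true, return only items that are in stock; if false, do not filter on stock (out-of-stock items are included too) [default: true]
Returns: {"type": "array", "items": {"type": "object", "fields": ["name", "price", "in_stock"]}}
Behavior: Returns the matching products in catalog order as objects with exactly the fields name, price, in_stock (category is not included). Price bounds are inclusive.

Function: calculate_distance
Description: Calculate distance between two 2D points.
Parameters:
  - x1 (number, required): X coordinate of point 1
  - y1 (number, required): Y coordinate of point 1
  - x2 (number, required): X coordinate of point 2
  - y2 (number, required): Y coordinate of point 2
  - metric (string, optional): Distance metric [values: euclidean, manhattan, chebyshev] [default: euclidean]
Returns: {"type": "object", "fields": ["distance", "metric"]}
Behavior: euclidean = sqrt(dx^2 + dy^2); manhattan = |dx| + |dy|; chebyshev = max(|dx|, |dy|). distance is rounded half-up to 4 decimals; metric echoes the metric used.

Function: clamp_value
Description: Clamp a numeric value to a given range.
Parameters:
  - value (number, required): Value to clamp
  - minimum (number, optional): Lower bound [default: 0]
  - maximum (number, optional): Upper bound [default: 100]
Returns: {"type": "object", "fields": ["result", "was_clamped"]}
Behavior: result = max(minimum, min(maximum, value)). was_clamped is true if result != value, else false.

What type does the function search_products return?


The search_products spec declares Returns: {"type": "array", "items": {"type": "object", "fields": ["name", "price", "in_stock"]}}
Type:
array


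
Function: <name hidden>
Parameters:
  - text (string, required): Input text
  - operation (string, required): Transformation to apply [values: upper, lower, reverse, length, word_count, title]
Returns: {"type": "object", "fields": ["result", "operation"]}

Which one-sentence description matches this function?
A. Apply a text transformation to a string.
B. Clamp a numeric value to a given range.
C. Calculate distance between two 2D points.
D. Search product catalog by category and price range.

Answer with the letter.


Parameters text, operation and return ["result", "operation"] fit: Apply a text transformation to a string.
A


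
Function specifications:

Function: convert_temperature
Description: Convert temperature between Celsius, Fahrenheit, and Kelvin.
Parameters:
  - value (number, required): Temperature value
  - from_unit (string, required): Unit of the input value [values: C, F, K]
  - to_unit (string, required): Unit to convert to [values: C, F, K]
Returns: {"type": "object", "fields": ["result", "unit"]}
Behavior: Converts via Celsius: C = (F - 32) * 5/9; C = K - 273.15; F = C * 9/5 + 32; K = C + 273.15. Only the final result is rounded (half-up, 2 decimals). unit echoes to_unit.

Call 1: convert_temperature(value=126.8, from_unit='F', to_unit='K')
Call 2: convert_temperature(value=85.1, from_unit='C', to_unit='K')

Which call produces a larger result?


Call 1:
  To C: (126.8 - 32) * 5/9 = 52.666667
  To K: 52.666667 + 273.15 = 325.816667
  Round to 2 decimals: 325.82
  -> 325.82 K
Call 2:
  Input already in C: 85.1
  To K: 85.1 + 273.15 = 358.25
  Round to 2 decimals: 358.25
  -> 358.25 K
Call 2 (358.25 K)


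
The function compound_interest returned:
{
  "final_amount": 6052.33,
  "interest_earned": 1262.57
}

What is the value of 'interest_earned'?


1262.57


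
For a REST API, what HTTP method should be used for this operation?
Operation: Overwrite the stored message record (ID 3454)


GET = read, POST = create, PUT = update/replace, DELETE = remove
This operation is an update/replace.
PUT


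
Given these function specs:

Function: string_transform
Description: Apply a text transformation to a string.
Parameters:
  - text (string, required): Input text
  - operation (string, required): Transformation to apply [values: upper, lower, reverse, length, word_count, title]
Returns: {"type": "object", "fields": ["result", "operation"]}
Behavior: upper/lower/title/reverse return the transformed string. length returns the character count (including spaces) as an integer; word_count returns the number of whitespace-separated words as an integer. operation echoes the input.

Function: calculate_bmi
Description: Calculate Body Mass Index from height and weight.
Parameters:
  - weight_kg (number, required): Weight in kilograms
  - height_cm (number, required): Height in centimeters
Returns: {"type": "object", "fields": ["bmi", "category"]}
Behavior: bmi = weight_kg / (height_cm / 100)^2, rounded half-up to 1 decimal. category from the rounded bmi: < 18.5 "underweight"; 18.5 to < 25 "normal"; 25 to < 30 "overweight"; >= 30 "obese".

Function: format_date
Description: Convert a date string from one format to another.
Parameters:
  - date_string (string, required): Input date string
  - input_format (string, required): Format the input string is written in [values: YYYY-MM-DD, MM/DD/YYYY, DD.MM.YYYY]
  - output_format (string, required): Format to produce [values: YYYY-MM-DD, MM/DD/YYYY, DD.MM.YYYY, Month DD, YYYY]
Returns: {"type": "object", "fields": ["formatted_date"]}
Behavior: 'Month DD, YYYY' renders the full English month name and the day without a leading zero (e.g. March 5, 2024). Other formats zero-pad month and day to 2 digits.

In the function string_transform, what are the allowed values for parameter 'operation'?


The string_transform spec declares:
  - operation (string, required): Transformation to apply [values: upper, lower, reverse, length, word_count, title]
Allowed values:
upper, lower, reverse, length, word_count, title


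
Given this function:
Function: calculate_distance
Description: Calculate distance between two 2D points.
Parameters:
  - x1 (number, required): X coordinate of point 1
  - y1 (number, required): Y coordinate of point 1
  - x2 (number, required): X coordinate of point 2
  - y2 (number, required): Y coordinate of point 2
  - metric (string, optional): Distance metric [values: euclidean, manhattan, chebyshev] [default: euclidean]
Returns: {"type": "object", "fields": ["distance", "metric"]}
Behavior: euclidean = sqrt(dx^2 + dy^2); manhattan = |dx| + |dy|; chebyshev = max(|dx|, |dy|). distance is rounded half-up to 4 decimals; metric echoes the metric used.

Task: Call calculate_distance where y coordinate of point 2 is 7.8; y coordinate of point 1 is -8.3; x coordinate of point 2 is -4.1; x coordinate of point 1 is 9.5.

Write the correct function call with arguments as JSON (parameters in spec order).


Mapping each described value to its parameter name:
  'Y coordinate of point 2' -> y2 = 7.8
  'Y coordinate of point 1' -> y1 = -8.3
  'X coordinate of point 2' -> x2 = -4.1
  'X coordinate of point 1' -> x1 = 9.5
calculate_distance({"x1": 9.5, "y1": -8.3, "x2": -4.1, "y2": 7.8})


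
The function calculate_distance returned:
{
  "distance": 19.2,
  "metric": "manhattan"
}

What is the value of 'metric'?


manhattan


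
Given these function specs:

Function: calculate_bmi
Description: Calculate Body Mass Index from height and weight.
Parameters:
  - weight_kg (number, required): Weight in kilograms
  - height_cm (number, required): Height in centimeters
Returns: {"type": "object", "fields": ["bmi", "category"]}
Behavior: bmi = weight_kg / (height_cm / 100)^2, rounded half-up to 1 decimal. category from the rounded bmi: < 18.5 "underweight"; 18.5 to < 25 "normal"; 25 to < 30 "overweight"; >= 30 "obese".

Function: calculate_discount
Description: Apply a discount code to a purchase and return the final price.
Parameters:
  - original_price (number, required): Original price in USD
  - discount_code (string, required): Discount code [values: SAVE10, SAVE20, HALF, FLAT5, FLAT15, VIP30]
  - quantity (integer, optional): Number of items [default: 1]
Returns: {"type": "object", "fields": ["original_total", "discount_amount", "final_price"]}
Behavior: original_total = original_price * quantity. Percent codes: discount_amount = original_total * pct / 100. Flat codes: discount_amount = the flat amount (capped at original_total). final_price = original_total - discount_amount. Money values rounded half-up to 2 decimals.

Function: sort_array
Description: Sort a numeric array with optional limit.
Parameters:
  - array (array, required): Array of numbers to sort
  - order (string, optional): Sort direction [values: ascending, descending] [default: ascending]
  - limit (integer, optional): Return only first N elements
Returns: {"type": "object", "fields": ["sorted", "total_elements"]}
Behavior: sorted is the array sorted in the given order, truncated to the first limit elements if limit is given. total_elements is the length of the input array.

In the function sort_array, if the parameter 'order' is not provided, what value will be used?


The sort_array spec declares:
  - order (string, optional): Sort direction [values: ascending, descending] [default: ascending]
Default:
ascending


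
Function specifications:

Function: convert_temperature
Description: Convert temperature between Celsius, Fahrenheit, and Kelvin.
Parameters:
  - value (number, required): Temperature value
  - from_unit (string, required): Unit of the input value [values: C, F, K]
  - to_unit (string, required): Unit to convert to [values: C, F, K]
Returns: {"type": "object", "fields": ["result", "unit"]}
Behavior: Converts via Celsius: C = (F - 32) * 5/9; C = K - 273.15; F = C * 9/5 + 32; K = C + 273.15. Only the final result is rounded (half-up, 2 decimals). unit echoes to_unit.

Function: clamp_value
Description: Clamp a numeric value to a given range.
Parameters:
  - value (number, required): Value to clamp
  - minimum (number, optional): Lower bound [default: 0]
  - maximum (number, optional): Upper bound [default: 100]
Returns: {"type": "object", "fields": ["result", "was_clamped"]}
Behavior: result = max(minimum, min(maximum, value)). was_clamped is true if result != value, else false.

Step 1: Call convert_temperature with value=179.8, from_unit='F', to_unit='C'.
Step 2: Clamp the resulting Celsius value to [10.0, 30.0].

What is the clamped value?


Step 1: convert_temperature(value=179.8, from_unit=F, to_unit=C)
  To C: (179.8 - 32) * 5/9 = 82.111111
  Target is C: 82.111111
  Round to 2 decimals: 82.11
  -> result = 82.11 C
Step 2: clamp_value(value=82.11, minimum=10.0, maximum=30.0)
  result = max(10.0, min(30.0, 82.11)) = max(10.0, 30.0) = 30.0
  was_clamped = (30.0 != 82.11) = true
  -> result = 30.0
30.0


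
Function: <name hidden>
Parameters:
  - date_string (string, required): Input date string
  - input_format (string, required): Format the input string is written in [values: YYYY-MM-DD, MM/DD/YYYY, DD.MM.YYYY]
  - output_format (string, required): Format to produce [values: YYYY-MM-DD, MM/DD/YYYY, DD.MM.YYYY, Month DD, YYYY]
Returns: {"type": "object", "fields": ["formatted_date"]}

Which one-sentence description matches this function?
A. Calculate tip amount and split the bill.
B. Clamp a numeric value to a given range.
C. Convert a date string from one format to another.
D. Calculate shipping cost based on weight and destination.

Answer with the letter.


Parameters date_string, input_format, output_format and return ["formatted_date"] fit: Convert a date string from one format to another.
C


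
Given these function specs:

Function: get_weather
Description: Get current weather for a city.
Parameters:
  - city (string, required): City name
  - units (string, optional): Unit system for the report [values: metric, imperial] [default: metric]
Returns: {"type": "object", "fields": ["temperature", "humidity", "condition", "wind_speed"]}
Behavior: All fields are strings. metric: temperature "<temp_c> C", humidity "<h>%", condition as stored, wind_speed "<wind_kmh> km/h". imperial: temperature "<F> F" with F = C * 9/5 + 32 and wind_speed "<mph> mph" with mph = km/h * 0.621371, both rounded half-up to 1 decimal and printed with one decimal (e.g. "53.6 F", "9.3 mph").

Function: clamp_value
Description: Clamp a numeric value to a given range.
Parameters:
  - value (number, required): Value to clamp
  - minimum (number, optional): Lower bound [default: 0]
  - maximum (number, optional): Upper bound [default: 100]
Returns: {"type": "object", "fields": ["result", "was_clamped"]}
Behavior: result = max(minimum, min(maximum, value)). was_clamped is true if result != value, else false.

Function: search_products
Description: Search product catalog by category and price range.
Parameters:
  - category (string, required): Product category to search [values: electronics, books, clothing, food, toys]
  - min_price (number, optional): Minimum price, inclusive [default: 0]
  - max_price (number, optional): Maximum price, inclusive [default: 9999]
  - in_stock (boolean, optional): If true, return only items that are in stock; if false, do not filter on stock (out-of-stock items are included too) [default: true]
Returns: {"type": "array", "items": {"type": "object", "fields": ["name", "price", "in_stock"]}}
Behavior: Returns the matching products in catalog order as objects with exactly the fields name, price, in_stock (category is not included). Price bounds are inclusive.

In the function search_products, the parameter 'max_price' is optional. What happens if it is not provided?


The search_products spec declares:
  - max_price (number, optional): Maximum price, inclusive [default: 9999]
It defaults to 9999


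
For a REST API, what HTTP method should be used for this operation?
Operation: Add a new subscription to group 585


GET = read, POST = create, PUT = update/replace, DELETE = remove
This operation is a create.
POST


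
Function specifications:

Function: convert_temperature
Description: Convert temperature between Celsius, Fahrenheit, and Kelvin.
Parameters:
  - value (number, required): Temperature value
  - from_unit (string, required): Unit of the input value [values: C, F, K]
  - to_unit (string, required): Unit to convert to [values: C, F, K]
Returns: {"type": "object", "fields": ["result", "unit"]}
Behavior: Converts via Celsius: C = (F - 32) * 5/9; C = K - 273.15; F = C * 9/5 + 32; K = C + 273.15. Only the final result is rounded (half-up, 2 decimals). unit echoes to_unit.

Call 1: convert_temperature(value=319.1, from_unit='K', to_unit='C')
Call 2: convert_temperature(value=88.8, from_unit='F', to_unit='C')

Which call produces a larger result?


Call 1:
  To C: 319.1 - 273.15 = 45.95
  Target is C: 45.95
  Round to 2 decimals: 45.95
  -> 45.95 C
Call 2:
  To C: (88.8 - 32) * 5/9 = 31.555556
  Target is C: 31.555556
  Round to 2 decimals: 31.56
  -> 31.56 C
Call 1 (45.95 C)


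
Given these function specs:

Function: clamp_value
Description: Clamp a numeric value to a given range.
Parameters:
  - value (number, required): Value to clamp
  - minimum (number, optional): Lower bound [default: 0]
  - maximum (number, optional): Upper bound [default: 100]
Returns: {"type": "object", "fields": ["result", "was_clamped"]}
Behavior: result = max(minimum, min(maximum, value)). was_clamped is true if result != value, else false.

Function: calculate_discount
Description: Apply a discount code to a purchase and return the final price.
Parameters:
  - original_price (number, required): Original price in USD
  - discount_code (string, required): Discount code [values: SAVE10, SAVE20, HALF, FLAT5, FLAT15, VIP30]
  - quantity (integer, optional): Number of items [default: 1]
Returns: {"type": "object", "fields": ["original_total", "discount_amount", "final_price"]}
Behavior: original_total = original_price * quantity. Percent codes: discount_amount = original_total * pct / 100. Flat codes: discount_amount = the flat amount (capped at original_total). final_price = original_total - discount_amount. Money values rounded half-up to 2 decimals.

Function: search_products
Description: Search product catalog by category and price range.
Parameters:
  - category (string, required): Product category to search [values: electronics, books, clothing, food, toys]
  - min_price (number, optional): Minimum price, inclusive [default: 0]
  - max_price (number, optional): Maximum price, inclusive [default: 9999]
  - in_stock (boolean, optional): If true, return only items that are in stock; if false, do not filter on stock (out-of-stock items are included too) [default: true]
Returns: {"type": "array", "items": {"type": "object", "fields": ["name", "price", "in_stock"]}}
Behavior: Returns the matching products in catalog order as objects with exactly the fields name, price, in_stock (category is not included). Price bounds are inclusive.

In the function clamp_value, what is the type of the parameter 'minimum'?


The clamp_value spec declares:
  - minimum (number, optional): Lower bound [default: 0]
Type:
number


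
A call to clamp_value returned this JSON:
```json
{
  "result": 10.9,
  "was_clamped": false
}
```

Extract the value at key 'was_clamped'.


false


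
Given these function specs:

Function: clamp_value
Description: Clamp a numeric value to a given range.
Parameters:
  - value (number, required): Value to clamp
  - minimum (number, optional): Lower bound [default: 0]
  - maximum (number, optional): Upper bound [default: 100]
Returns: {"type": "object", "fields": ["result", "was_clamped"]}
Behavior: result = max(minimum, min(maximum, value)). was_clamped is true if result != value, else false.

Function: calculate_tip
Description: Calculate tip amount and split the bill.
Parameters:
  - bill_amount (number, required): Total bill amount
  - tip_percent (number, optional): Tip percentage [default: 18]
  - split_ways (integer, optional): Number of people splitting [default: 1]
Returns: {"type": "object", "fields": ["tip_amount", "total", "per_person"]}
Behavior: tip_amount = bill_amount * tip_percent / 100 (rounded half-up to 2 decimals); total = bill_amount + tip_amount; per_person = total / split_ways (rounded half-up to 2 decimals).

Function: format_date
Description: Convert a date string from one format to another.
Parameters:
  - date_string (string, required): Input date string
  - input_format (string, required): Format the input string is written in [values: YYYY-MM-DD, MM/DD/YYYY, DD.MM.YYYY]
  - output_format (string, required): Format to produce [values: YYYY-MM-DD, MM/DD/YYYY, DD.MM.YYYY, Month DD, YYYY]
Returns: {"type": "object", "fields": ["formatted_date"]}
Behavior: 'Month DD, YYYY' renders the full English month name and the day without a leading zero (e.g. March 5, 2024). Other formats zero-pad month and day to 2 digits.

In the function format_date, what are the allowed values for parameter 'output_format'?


The format_date spec declares:
  - output_format (string, required): Format to produce [values: YYYY-MM-DD, MM/DD/YYYY, DD.MM.YYYY, Month DD, YYYY]
Allowed values:
YYYY-MM-DD, MM/DD/YYYY, DD.MM.YYYY, Month DD, YYYY


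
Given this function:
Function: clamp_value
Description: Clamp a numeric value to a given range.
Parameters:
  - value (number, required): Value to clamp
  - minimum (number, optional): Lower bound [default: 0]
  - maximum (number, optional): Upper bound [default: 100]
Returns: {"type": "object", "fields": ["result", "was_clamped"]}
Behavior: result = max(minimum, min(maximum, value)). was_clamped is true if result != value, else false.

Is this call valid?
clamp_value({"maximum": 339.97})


Checking required parameters...
Missing required parameter: value
Invalid - missing required parameter 'value'


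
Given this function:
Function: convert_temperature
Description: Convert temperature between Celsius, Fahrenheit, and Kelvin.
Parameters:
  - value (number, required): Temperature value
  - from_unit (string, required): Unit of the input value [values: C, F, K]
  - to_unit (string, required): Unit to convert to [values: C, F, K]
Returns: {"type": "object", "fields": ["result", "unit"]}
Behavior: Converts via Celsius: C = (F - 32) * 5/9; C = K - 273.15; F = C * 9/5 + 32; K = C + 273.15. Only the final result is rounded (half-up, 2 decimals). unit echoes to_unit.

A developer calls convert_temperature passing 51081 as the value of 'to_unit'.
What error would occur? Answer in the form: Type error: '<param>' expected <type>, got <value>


Spec: 'to_unit' is declared as string; 51081 is an integer.
Type error: 'to_unit' expected string, got 51081


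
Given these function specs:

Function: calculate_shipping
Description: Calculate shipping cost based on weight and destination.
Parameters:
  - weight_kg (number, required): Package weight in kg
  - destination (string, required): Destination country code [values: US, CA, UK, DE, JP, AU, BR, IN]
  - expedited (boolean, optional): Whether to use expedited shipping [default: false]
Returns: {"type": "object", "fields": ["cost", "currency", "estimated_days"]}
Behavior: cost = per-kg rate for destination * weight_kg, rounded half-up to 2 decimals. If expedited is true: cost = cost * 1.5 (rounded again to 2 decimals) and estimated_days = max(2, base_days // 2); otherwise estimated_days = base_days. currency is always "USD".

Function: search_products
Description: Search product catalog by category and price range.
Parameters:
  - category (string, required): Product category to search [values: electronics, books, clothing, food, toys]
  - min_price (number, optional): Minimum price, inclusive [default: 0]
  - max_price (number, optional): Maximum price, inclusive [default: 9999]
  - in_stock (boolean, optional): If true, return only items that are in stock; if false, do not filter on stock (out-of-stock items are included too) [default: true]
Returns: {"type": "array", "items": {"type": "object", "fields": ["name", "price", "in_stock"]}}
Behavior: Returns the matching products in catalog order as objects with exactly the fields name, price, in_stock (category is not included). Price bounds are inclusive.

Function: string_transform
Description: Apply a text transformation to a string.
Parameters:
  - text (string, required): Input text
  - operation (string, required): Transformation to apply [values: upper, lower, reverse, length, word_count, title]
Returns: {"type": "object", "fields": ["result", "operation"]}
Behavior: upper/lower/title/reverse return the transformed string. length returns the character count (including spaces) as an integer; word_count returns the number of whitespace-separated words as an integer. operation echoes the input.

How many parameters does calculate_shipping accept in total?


Parameters of calculate_shipping: weight_kg (required), destination (required), expedited (optional)
Total:
3


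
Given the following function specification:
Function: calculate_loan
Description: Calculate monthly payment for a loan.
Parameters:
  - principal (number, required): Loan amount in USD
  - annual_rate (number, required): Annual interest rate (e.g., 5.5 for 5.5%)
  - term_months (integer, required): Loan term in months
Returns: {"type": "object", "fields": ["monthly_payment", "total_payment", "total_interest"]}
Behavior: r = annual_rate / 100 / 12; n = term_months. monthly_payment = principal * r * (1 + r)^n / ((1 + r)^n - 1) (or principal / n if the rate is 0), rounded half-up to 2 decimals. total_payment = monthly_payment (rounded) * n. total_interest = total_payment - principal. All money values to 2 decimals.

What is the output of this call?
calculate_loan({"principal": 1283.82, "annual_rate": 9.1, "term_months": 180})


r = 9.1 / 100 / 12 = 0.007583333333 (keep full precision)
(1 + r)^180 = 3.89561045
monthly_payment = 1283.82 * 0.007583333333 * 3.89561045 / (3.89561045 - 1) = 13.09784 -> 13.10
total_payment = 13.10 * 180 = 2358.00
total_interest = 2358.00 - 1283.82 = 1074.18
Output:
{"monthly_payment": 13.1, "total_payment": 2358.0, "total_interest": 1074.18}


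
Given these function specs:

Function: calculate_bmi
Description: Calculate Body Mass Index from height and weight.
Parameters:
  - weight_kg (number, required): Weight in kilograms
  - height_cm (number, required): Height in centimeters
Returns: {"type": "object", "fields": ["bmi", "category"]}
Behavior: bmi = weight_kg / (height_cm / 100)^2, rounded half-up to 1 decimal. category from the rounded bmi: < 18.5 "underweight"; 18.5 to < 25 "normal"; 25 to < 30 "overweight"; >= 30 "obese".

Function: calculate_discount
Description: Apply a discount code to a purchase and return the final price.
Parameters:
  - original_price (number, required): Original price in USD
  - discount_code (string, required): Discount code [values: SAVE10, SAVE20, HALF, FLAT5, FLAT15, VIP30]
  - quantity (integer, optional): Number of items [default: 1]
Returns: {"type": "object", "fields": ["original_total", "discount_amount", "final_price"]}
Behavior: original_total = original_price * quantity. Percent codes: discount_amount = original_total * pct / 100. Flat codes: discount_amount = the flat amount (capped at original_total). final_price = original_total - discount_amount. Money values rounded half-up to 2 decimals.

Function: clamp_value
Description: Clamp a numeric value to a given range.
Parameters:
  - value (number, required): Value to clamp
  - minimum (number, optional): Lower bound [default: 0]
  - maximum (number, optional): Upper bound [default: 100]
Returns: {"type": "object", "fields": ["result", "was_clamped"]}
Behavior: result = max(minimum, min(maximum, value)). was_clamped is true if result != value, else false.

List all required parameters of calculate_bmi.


Parameters of calculate_bmi and their required/optional flag:
  weight_kg: required
  height_cm: required
height_cm, weight_kg


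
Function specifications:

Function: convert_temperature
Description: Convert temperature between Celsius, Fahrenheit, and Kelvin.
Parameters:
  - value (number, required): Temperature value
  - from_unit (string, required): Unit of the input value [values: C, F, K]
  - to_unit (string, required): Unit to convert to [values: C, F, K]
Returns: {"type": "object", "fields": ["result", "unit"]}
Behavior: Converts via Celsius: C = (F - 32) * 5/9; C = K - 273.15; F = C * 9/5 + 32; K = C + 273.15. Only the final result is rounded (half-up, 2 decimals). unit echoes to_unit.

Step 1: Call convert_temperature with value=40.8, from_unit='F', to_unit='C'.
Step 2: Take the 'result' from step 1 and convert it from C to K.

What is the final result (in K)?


Step 1: convert_temperature(value=40.8, from_unit=F, to_unit=C)
  To C: (40.8 - 32) * 5/9 = 4.888889
  Target is C: 4.888889
  Round to 2 decimals: 4.89
  -> result = 4.89 C
Step 2: convert_temperature(value=4.89, from_unit=C, to_unit=K)
  Input already in C: 4.89
  To K: 4.89 + 273.15 = 278.04
  Round to 2 decimals: 278.04
  -> result = 278.04 K
278.04 K


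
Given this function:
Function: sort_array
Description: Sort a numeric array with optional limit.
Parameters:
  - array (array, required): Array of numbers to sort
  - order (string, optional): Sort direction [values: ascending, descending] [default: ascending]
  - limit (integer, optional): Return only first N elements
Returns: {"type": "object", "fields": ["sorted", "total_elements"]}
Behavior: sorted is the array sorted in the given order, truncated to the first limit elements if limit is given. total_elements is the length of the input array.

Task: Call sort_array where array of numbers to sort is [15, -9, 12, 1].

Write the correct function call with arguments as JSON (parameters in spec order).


Mapping each described value to its parameter name:
  'Array of numbers to sort' -> array = [15, -9, 12, 1]
sort_array({"array": [15, -9, 12, 1]})


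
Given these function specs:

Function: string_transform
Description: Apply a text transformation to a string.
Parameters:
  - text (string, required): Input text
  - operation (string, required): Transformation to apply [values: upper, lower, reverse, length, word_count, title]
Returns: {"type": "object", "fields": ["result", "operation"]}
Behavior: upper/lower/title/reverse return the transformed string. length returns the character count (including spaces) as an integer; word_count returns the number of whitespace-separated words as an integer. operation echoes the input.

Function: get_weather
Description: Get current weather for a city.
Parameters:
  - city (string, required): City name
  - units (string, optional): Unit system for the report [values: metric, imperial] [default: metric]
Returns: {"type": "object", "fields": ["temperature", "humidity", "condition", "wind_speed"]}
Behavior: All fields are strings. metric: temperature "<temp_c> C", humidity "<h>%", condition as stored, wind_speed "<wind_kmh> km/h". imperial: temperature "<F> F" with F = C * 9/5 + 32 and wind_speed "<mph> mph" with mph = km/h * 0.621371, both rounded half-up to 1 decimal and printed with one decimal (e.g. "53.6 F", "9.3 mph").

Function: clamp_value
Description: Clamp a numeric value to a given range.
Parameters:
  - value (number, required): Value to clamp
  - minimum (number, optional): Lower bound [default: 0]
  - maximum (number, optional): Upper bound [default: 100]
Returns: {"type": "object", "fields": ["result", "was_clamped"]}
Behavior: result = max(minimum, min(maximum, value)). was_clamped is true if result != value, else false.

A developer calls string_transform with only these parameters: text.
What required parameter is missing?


Required parameters: text, operation
Provided: text
Missing: operation
operation


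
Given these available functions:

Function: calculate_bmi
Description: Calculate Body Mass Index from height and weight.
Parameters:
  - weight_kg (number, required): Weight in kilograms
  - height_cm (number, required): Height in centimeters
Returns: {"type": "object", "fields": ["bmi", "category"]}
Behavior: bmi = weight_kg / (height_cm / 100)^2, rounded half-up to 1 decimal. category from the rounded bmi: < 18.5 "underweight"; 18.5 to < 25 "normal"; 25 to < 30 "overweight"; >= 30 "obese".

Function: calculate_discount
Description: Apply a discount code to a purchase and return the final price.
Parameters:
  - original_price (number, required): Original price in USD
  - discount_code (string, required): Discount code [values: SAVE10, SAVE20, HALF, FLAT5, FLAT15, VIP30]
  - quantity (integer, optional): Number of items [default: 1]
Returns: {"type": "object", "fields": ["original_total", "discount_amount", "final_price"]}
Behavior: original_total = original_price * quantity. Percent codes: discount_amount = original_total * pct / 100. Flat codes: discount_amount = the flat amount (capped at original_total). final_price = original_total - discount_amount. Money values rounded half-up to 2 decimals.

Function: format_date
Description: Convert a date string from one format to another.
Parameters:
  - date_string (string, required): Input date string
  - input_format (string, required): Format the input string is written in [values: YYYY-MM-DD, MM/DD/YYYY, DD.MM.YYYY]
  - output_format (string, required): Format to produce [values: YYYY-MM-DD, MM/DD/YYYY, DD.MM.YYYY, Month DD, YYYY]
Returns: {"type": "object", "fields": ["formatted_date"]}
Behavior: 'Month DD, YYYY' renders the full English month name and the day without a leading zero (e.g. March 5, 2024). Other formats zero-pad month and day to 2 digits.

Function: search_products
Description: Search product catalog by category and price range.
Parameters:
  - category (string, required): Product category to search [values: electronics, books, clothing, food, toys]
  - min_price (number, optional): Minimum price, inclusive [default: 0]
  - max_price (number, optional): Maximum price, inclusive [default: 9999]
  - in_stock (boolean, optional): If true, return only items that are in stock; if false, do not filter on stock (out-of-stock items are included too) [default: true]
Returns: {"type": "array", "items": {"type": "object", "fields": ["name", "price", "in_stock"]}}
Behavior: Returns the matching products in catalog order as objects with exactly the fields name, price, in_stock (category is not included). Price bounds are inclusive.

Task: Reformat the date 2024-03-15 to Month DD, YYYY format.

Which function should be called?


The task needs a function whose description is: Convert a date string from one format to another.
format_date


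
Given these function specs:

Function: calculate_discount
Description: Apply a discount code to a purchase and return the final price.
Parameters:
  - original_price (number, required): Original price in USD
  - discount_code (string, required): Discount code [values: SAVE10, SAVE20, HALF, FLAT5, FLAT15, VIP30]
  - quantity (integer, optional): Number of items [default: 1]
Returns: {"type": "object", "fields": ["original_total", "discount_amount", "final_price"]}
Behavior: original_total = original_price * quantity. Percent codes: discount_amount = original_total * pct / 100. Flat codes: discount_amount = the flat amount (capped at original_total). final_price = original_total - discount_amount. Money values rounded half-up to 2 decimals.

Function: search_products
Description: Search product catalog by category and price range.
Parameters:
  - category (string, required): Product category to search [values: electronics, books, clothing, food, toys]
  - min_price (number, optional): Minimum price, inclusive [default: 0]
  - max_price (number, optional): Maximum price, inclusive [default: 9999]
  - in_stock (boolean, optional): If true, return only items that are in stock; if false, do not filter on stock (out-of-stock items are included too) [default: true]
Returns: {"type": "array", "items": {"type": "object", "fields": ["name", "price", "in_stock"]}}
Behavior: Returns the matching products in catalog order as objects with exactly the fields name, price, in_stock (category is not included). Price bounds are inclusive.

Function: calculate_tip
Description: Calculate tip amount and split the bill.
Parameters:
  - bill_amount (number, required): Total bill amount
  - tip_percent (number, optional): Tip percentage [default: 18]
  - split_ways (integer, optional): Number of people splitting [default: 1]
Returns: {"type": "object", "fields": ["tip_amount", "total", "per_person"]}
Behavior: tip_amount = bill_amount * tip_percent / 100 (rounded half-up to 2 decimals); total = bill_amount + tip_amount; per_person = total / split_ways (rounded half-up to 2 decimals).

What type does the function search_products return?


The search_products spec declares Returns: {"type": "array", "items": {"type": "object", "fields": ["name", "price", "in_stock"]}}
Type:
array
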